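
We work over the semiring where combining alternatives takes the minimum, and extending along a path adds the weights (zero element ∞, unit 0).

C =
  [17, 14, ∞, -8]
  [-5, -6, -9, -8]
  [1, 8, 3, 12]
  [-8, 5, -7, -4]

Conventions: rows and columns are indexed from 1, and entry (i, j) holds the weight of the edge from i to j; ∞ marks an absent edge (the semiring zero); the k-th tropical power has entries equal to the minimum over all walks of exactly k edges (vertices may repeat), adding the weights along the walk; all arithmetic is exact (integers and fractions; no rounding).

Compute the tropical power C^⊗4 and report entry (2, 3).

C^⊗2:
  [-16, -3, -15, -12]
  [-16, -12, -15, -14]
  [3, 2, -1, -7]
  [-12, -1, -11, -16]
C^⊗3:
  [-20, -9, -19, -24]
  [-22, -18, -21, -24]
  [-15, -4, -14, -11]
  [-24, -11, -23, -20]
C^⊗4:
  [-32, -19, -31, -28]
  [-32, -24, -31, -30]
  [-19, -10, -18, -23]
  [-28, -17, -27, -32]
Key observation: the optimum is the walk 2->4->1->4->3, with weight (-8) + (-8) + (-8) + (-7) = -31.
Optimal value attained by: walk 2->4->1->4->3.
Answer: (C^⊗4)[2][3] = -31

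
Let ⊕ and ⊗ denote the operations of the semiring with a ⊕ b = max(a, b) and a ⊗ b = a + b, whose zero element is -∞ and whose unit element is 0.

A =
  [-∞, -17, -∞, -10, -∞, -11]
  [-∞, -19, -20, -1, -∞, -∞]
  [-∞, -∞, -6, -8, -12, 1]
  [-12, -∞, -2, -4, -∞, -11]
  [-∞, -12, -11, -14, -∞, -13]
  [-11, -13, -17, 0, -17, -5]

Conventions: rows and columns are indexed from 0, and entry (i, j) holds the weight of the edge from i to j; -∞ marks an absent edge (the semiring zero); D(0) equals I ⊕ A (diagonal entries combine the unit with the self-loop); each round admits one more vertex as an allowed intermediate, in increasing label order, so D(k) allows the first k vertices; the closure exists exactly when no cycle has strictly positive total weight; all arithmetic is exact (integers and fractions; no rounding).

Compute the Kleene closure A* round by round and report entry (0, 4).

D(0):
  [0, -17, -∞, -10, -∞, -11]
  [-∞, 0, -20, -1, -∞, -∞]
  [-∞, -∞, 0, -8, -12, 1]
  [-12, -∞, -2, 0, -∞, -11]
  [-∞, -12, -11, -14, 0, -13]
  [-11, -13, -17, 0, -17, 0]
D(1):
  [0, -17, -∞, -10, -∞, -11]
  [-∞, 0, -20, -1, -∞, -∞]
  [-∞, -∞, 0, -8, -12, 1]
  [-12, -29, -2, 0, -∞, -11]
  [-∞, -12, -11, -14, 0, -13]
  [-11, -13, -17, 0, -17, 0]
D(2):
  [0, -17, -37, -10, -∞, -11]
  [-∞, 0, -20, -1, -∞, -∞]
  [-∞, -∞, 0, -8, -12, 1]
  [-12, -29, -2, 0, -∞, -11]
  [-∞, -12, -11, -13, 0, -13]
  [-11, -13, -17, 0, -17, 0]
D(3):
  [0, -17, -37, -10, -49, -11]
  [-∞, 0, -20, -1, -32, -19]
  [-∞, -∞, 0, -8, -12, 1]
  [-12, -29, -2, 0, -14, -1]
  [-∞, -12, -11, -13, 0, -10]
  [-11, -13, -17, 0, -17, 0]
D(4):
  [0, -17, -12, -10, -24, -11]
  [-13, 0, -3, -1, -15, -2]
  [-20, -37, 0, -8, -12, 1]
  [-12, -29, -2, 0, -14, -1]
  [-25, -12, -11, -13, 0, -10]
  [-11, -13, -2, 0, -14, 0]
D(5):
  [0, -17, -12, -10, -24, -11]
  [-13, 0, -3, -1, -15, -2]
  [-20, -24, 0, -8, -12, 1]
  [-12, -26, -2, 0, -14, -1]
  [-25, -12, -11, -13, 0, -10]
  [-11, -13, -2, 0, -14, 0]
D(6):
  [0, -17, -12, -10, -24, -11]
  [-13, 0, -3, -1, -15, -2]
  [-10, -12, 0, 1, -12, 1]
  [-12, -14, -2, 0, -14, -1]
  [-21, -12, -11, -10, 0, -10]
  [-11, -13, -2, 0, -14, 0]
Answer: A*[0][4] = -24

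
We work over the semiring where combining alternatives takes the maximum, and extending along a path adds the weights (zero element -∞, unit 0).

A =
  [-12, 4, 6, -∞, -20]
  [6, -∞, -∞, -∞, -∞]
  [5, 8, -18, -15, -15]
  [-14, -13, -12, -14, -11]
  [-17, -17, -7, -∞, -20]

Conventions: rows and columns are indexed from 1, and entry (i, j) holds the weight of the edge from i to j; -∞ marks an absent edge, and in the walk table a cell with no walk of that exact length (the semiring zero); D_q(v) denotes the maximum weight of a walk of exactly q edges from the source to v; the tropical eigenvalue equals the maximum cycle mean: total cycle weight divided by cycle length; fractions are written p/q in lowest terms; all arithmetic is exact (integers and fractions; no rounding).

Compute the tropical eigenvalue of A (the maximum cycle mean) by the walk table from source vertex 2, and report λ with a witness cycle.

q=0: [-∞, 0, -∞, -∞, -∞]
q=1: [6, -∞, -∞, -∞, -∞]
q=2: [-6, 10, 12, -∞, -14]
q=3: [17, 20, 0, -3, -3]
q=4: [26, 21, 23, -15, -3]
q=5: [28, 31, 32, 8, 8]
Optimal cycle mean attained by: cycle 1->3->2->1, total 6 + 8 + 6, length 3.
Answer: λ = 20/3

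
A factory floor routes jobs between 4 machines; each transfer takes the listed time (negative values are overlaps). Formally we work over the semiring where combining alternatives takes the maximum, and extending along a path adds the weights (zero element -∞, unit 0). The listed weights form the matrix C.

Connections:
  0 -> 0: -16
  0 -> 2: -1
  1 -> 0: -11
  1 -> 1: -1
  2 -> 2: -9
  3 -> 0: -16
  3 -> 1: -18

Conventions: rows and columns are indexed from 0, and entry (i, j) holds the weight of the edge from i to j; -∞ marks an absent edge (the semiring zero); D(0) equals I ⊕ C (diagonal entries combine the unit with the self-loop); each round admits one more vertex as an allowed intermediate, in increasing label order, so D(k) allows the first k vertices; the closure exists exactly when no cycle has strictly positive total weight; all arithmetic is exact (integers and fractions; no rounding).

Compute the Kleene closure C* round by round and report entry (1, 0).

D(0):
  [0, -∞, -1, -∞]
  [-11, 0, -∞, -∞]
  [-∞, -∞, 0, -∞]
  [-16, -18, -∞, 0]
D(1):
  [0, -∞, -1, -∞]
  [-11, 0, -12, -∞]
  [-∞, -∞, 0, -∞]
  [-16, -18, -17, 0]
D(2):
  [0, -∞, -1, -∞]
  [-11, 0, -12, -∞]
  [-∞, -∞, 0, -∞]
  [-16, -18, -17, 0]
D(3):
  [0, -∞, -1, -∞]
  [-11, 0, -12, -∞]
  [-∞, -∞, 0, -∞]
  [-16, -18, -17, 0]
D(4):
  [0, -∞, -1, -∞]
  [-11, 0, -12, -∞]
  [-∞, -∞, 0, -∞]
  [-16, -18, -17, 0]
Answer: C*[1][0] = -11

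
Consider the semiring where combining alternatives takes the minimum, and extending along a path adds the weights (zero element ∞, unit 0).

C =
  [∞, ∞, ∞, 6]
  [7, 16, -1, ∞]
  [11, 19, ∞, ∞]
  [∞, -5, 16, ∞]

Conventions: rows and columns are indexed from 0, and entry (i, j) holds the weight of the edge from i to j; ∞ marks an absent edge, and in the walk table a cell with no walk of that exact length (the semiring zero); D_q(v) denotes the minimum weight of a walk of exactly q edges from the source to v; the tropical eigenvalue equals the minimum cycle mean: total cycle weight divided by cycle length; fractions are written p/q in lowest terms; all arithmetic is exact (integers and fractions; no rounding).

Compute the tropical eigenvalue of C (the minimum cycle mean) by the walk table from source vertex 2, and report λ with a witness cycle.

q=0: [∞, ∞, 0, ∞]
q=1: [11, 19, ∞, ∞]
q=2: [26, 35, 18, 17]
q=3: [29, 12, 33, 32]
q=4: [19, 27, 11, 35]
Optimal cycle mean attained by: cycle 0->3->1->0, total 6 + (-5) + 7, length 3.
Answer: λ = 8/3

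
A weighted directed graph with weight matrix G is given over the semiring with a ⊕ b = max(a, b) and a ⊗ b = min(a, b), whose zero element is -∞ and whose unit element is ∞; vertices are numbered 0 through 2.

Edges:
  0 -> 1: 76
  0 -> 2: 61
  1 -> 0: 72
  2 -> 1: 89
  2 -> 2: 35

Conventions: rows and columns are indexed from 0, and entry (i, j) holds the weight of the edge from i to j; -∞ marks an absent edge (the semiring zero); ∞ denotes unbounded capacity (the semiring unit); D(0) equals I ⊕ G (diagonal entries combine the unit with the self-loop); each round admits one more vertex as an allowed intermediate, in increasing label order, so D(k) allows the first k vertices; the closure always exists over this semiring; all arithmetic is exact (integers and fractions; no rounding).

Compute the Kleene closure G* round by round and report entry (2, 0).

D(0):
  [∞, 76, 61]
  [72, ∞, -∞]
  [-∞, 89, ∞]
D(1):
  [∞, 76, 61]
  [72, ∞, 61]
  [-∞, 89, ∞]
D(2):
  [∞, 76, 61]
  [72, ∞, 61]
  [72, 89, ∞]
D(3):
  [∞, 76, 61]
  [72, ∞, 61]
  [72, 89, ∞]
Answer: G*[2][0] = 72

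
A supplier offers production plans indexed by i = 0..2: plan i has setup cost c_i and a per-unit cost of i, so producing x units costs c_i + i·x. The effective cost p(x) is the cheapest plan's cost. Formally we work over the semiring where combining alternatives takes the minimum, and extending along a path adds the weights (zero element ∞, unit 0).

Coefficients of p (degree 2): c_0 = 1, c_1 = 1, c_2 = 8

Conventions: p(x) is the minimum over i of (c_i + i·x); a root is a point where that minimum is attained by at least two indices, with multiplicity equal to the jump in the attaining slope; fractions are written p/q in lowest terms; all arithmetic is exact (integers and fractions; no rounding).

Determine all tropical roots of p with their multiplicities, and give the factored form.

hull edge (i=0, c=1) to (i=1, c=1): slope 0, span 1
hull edge (i=1, c=1) to (i=2, c=8): slope 7, span 1
Factored form: p(x) = 8 ⊗ (x ⊕ (-7)) ⊗ (x ⊕ 0)
Answer: roots = -7 (mult 1), 0 (mult 1)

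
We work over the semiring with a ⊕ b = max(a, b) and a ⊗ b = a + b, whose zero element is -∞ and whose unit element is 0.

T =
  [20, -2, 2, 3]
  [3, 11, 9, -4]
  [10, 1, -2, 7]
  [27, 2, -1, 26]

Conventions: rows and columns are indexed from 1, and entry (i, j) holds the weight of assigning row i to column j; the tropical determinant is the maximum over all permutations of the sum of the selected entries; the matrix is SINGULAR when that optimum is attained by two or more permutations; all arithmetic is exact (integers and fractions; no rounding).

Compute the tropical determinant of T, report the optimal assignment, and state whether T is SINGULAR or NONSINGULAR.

σ = (1, 2, 3, 4): 20 + 11 + (-2) + 26 = 55
σ = (1, 2, 4, 3): 20 + 11 + 7 + (-1) = 37
σ = (1, 3, 2, 4): 20 + 9 + 1 + 26 = 56
σ = (1, 3, 4, 2): 20 + 9 + 7 + 2 = 38
σ = (1, 4, 2, 3): 20 + (-4) + 1 + (-1) = 16
σ = (1, 4, 3, 2): 20 + (-4) + (-2) + 2 = 16
σ = (2, 1, 3, 4): (-2) + 3 + (-2) + 26 = 25
σ = (2, 1, 4, 3): (-2) + 3 + 7 + (-1) = 7
σ = (2, 3, 1, 4): (-2) + 9 + 10 + 26 = 43
σ = (2, 3, 4, 1): (-2) + 9 + 7 + 27 = 41
σ = (2, 4, 1, 3): (-2) + (-4) + 10 + (-1) = 3
σ = (2, 4, 3, 1): (-2) + (-4) + (-2) + 27 = 19
σ = (3, 1, 2, 4): 2 + 3 + 1 + 26 = 32
σ = (3, 1, 4, 2): 2 + 3 + 7 + 2 = 14
σ = (3, 2, 1, 4): 2 + 11 + 10 + 26 = 49
σ = (3, 2, 4, 1): 2 + 11 + 7 + 27 = 47
σ = (3, 4, 1, 2): 2 + (-4) + 10 + 2 = 10
σ = (3, 4, 2, 1): 2 + (-4) + 1 + 27 = 26
σ = (4, 1, 2, 3): 3 + 3 + 1 + (-1) = 6
σ = (4, 1, 3, 2): 3 + 3 + (-2) + 2 = 6
σ = (4, 2, 1, 3): 3 + 11 + 10 + (-1) = 23
σ = (4, 2, 3, 1): 3 + 11 + (-2) + 27 = 39
σ = (4, 3, 1, 2): 3 + 9 + 10 + 2 = 24
σ = (4, 3, 2, 1): 3 + 9 + 1 + 27 = 40
Optimal value attained by: σ = (1, 3, 2, 4).
Answer: det⊕(T) = 56; verdict: NONSINGULAR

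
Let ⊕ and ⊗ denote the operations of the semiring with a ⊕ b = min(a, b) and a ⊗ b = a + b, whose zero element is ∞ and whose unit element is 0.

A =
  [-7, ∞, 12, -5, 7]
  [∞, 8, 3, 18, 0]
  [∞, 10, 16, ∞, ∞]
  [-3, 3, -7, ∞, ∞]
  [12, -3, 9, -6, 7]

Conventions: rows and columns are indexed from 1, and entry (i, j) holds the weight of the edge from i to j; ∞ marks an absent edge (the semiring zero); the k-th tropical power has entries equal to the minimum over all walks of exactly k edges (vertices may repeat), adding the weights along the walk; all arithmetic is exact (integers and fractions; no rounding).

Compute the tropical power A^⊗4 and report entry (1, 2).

A^⊗2:
  [-14, -2, -12, -12, 0]
  [12, -3, 9, -6, 7]
  [∞, 18, 13, 28, 10]
  [-10, 3, 6, -8, 3]
  [-9, -3, -13, 1, -3]
A^⊗3:
  [-21, -9, -19, -19, -7]
  [-9, -3, -13, 1, -3]
  [22, 7, 19, 4, 17]
  [-17, -5, -15, -15, -3]
  [-16, -6, -6, -14, -3]
A^⊗4:
  [-28, -16, -26, -26, -14]
  [-16, -6, -6, -14, -3]
  [1, 7, -3, 11, 7]
  [-24, -12, -22, -22, -10]
  [-23, -11, -21, -21, -9]
Key observation: the optimum is the walk 1->1->1->4->2, with weight (-7) + (-7) + (-5) + 3 = -16.
Optimal value attained by: walk 1->1->1->4->2.
Answer: (A^⊗4)[1][2] = -16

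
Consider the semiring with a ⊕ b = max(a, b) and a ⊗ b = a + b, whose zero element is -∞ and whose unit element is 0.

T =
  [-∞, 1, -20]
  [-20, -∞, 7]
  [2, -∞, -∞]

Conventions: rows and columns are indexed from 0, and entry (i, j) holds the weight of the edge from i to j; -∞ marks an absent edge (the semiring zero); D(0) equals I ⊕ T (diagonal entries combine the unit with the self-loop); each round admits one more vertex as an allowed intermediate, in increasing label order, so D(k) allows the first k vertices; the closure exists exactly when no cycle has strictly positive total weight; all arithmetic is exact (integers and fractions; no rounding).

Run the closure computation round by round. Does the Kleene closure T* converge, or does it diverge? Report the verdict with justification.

D(0):
  [0, 1, -20]
  [-20, 0, 7]
  [2, -∞, 0]
D(1):
  [0, 1, -20]
  [-20, 0, 7]
  [2, 3, 0]
Detection: at round 2, diagonal entry (2, 2) turns strictly positive.
Key observation: the cycle 2->0->1->2 has total weight 2 + 1 + 7, which is strictly positive.
Answer: DIVERGES — positive cycle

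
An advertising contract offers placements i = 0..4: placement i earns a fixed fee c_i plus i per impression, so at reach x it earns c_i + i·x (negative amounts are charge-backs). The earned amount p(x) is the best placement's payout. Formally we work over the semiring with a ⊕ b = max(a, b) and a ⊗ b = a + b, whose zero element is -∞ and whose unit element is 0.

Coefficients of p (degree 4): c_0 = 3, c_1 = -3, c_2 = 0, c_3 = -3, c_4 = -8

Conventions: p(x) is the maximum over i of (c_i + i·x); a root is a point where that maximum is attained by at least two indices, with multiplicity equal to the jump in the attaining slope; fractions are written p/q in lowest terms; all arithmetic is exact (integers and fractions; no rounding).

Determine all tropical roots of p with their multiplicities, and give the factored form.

hull edge (i=0, c=3) to (i=2, c=0): slope -3/2, span 2
hull edge (i=2, c=0) to (i=3, c=-3): slope -3, span 1
hull edge (i=3, c=-3) to (i=4, c=-8): slope -5, span 1
Factored form: p(x) = -8 ⊗ (x ⊕ 3/2) ⊗ (x ⊕ 3/2) ⊗ (x ⊕ 3) ⊗ (x ⊕ 5)
Answer: roots = 3/2 (mult 2), 3 (mult 1), 5 (mult 1)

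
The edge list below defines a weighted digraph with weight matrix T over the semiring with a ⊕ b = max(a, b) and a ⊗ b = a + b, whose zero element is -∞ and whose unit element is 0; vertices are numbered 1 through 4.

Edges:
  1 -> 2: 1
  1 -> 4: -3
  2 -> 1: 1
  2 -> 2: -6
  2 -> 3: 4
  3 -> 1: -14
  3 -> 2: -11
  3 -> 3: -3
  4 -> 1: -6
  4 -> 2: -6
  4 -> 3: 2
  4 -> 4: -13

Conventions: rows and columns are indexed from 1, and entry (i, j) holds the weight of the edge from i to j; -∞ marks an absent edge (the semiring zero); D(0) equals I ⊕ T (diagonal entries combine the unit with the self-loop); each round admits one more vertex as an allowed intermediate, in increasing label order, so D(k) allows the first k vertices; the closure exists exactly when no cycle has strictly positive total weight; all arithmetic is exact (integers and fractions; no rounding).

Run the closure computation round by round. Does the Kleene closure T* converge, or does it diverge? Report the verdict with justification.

D(0):
  [0, 1, -∞, -3]
  [1, 0, 4, -∞]
  [-14, -11, 0, -∞]
  [-6, -6, 2, 0]
Detection: at round 1, diagonal entry (2, 2) turns strictly positive.
Key observation: the cycle 2->1->2 has total weight 1 + 1, which is strictly positive.
Answer: DIVERGES — positive cycle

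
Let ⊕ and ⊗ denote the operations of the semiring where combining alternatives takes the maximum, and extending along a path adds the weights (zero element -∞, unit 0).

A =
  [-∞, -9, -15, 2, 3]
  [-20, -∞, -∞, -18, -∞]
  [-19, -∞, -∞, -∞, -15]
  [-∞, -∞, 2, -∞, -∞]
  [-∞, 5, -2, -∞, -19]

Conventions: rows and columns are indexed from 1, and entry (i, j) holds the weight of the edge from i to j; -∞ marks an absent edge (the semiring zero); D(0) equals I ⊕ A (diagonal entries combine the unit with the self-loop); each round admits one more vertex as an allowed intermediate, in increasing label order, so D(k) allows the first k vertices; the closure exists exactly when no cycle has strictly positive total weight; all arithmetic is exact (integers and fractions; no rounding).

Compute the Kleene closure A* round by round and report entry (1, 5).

D(0):
  [0, -9, -15, 2, 3]
  [-20, 0, -∞, -18, -∞]
  [-19, -∞, 0, -∞, -15]
  [-∞, -∞, 2, 0, -∞]
  [-∞, 5, -2, -∞, 0]
D(1):
  [0, -9, -15, 2, 3]
  [-20, 0, -35, -18, -17]
  [-19, -28, 0, -17, -15]
  [-∞, -∞, 2, 0, -∞]
  [-∞, 5, -2, -∞, 0]
D(2):
  [0, -9, -15, 2, 3]
  [-20, 0, -35, -18, -17]
  [-19, -28, 0, -17, -15]
  [-∞, -∞, 2, 0, -∞]
  [-15, 5, -2, -13, 0]
D(3):
  [0, -9, -15, 2, 3]
  [-20, 0, -35, -18, -17]
  [-19, -28, 0, -17, -15]
  [-17, -26, 2, 0, -13]
  [-15, 5, -2, -13, 0]
D(4):
  [0, -9, 4, 2, 3]
  [-20, 0, -16, -18, -17]
  [-19, -28, 0, -17, -15]
  [-17, -26, 2, 0, -13]
  [-15, 5, -2, -13, 0]
D(5):
  [0, 8, 4, 2, 3]
  [-20, 0, -16, -18, -17]
  [-19, -10, 0, -17, -15]
  [-17, -8, 2, 0, -13]
  [-15, 5, -2, -13, 0]
Answer: A*[1][5] = 3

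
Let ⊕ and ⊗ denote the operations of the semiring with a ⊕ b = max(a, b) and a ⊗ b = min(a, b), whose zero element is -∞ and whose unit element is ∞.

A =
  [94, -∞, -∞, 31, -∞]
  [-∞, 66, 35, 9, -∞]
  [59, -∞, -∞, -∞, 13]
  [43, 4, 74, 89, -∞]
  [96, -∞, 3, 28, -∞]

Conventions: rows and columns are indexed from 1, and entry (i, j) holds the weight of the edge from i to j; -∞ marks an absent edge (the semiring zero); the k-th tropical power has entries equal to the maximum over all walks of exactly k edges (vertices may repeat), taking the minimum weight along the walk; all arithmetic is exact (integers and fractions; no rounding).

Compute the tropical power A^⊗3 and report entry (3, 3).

A^⊗2:
  [94, 4, 31, 31, -∞]
  [35, 66, 35, 9, 13]
  [59, -∞, 3, 31, -∞]
  [59, 4, 74, 89, 13]
  [94, 4, 28, 31, 3]
A^⊗3:
  [94, 4, 31, 31, 13]
  [35, 66, 35, 31, 13]
  [59, 4, 31, 31, 3]
  [59, 4, 74, 89, 13]
  [94, 4, 31, 31, 13]
Key observation: the optimum is the walk 3->1->4->3, with weight 59 min 31 min 74 = 31.
Optimal value attained by: walk 3->1->4->3.
Answer: (A^⊗3)[3][3] = 31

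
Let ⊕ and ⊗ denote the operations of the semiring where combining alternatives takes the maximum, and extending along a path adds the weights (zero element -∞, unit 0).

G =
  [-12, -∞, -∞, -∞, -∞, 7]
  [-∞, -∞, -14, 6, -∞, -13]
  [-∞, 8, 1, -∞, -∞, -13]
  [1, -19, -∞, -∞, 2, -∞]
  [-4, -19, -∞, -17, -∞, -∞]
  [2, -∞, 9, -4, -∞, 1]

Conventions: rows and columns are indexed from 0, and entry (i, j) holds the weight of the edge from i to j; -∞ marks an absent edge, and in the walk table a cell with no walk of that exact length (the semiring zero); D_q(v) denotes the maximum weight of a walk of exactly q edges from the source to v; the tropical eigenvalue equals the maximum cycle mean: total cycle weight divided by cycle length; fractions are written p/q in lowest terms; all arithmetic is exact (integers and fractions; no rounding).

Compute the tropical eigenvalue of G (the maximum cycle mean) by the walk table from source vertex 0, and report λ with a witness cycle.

q=0: [0, -∞, -∞, -∞, -∞, -∞]
q=1: [-12, -∞, -∞, -∞, -∞, 7]
q=2: [9, -∞, 16, 3, -∞, 8]
q=3: [10, 24, 17, 4, 5, 16]
q=4: [18, 25, 25, 30, 6, 17]
q=5: [31, 33, 26, 31, 32, 25]
q=6: [32, 34, 34, 39, 33, 38]
Optimal cycle mean attained by: cycle 0->5->2->1->3->0, total 7 + 9 + 8 + 6 + 1, length 5.
Answer: λ = 31/5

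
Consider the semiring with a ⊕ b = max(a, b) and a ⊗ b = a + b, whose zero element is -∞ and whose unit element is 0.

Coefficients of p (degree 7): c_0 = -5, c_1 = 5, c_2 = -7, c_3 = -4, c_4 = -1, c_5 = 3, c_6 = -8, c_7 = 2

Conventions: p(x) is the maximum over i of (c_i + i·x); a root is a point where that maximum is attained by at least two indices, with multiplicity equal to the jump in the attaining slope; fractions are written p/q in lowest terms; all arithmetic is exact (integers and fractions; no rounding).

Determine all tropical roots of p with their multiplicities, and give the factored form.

hull edge (i=0, c=-5) to (i=1, c=5): slope 10, span 1
hull edge (i=1, c=5) to (i=7, c=2): slope -1/2, span 6
Factored form: p(x) = 2 ⊗ (x ⊕ (-10)) ⊗ (x ⊕ 1/2) ⊗ (x ⊕ 1/2) ⊗ (x ⊕ 1/2) ⊗ (x ⊕ 1/2) ⊗ (x ⊕ 1/2) ⊗ (x ⊕ 1/2)
Answer: roots = -10 (mult 1), 1/2 (mult 6)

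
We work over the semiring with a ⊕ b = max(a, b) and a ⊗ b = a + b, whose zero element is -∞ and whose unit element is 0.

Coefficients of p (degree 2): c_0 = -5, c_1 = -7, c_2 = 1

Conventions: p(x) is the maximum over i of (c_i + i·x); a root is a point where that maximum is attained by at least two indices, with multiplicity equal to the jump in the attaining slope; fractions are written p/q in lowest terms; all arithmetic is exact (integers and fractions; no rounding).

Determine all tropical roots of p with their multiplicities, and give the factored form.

hull edge (i=0, c=-5) to (i=2, c=1): slope 3, span 2
Factored form: p(x) = 1 ⊗ (x ⊕ (-3)) ⊗ (x ⊕ (-3))
Answer: roots = -3 (mult 2)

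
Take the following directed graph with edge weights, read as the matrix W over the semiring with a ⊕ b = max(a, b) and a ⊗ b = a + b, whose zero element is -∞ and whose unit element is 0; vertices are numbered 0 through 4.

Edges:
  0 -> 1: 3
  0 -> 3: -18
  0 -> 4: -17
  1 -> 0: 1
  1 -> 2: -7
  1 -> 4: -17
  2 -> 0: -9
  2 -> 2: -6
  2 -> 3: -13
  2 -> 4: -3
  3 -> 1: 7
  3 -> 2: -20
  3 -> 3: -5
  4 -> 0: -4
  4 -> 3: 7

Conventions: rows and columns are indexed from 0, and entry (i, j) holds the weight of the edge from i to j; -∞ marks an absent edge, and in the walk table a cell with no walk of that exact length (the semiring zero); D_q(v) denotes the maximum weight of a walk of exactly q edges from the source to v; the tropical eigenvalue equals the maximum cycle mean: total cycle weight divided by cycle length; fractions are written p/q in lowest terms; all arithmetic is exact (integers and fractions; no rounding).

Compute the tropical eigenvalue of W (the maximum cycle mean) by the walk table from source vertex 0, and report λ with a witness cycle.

q=0: [0, -∞, -∞, -∞, -∞]
q=1: [-∞, 3, -∞, -18, -17]
q=2: [4, -11, -4, -10, -14]
q=3: [-10, 7, -10, -7, -7]
q=4: [8, 0, 0, 0, -10]
q=5: [1, 11, -6, -3, -3]
Optimal cycle mean attained by: cycle 0->1->0, total 3 + 1, length 2.
Answer: λ = 2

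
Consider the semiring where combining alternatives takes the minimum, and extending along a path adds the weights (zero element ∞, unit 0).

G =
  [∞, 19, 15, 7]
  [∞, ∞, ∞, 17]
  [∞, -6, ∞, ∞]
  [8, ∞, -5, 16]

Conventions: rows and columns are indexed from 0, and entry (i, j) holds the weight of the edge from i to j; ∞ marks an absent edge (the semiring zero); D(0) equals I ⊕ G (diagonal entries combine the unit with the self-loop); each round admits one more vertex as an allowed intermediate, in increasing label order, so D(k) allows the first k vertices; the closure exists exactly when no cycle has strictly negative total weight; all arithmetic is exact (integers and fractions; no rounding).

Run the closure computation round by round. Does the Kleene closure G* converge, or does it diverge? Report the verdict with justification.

D(0):
  [0, 19, 15, 7]
  [∞, 0, ∞, 17]
  [∞, -6, 0, ∞]
  [8, ∞, -5, 0]
D(1):
  [0, 19, 15, 7]
  [∞, 0, ∞, 17]
  [∞, -6, 0, ∞]
  [8, 27, -5, 0]
D(2):
  [0, 19, 15, 7]
  [∞, 0, ∞, 17]
  [∞, -6, 0, 11]
  [8, 27, -5, 0]
D(3):
  [0, 9, 15, 7]
  [∞, 0, ∞, 17]
  [∞, -6, 0, 11]
  [8, -11, -5, 0]
D(4):
  [0, -4, 2, 7]
  [25, 0, 12, 17]
  [19, -6, 0, 11]
  [8, -11, -5, 0]
Key observation: every diagonal entry stays at the unit through all rounds, so no improving cycle exists.
Answer: CONVERGES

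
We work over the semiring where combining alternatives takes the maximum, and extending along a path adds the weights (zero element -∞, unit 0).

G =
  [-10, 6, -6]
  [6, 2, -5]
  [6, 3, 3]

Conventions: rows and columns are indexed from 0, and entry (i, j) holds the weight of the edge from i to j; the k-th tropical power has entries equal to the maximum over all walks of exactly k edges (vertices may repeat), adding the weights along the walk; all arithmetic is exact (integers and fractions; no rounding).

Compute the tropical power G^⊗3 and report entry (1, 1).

G^⊗2:
  [12, 8, 1]
  [8, 12, 0]
  [9, 12, 6]
G^⊗3:
  [14, 18, 6]
  [18, 14, 7]
  [18, 15, 9]
Key observation: the optimum is the walk 1->0->1->1, with weight 6 + 6 + 2 = 14.
Optimal value attained by: walk 1->0->1->1.
Answer: (G^⊗3)[1][1] = 14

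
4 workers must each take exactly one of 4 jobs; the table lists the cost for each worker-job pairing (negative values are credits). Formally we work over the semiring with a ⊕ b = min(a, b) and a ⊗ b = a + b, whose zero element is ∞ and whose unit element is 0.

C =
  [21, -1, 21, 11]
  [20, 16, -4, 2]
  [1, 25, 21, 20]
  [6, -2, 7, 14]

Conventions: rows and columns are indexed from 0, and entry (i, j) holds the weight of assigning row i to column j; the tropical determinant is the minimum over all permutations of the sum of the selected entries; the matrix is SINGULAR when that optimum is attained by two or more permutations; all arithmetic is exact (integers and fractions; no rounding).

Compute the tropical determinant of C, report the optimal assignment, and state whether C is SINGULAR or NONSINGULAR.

σ = (0, 1, 2, 3): 21 + 16 + 21 + 14 = 72
σ = (0, 1, 3, 2): 21 + 16 + 20 + 7 = 64
σ = (0, 2, 1, 3): 21 + (-4) + 25 + 14 = 56
σ = (0, 2, 3, 1): 21 + (-4) + 20 + (-2) = 35
σ = (0, 3, 1, 2): 21 + 2 + 25 + 7 = 55
σ = (0, 3, 2, 1): 21 + 2 + 21 + (-2) = 42
σ = (1, 0, 2, 3): (-1) + 20 + 21 + 14 = 54
σ = (1, 0, 3, 2): (-1) + 20 + 20 + 7 = 46
σ = (1, 2, 0, 3): (-1) + (-4) + 1 + 14 = 10
σ = (1, 2, 3, 0): (-1) + (-4) + 20 + 6 = 21
σ = (1, 3, 0, 2): (-1) + 2 + 1 + 7 = 9
σ = (1, 3, 2, 0): (-1) + 2 + 21 + 6 = 28
σ = (2, 0, 1, 3): 21 + 20 + 25 + 14 = 80
σ = (2, 0, 3, 1): 21 + 20 + 20 + (-2) = 59
σ = (2, 1, 0, 3): 21 + 16 + 1 + 14 = 52
σ = (2, 1, 3, 0): 21 + 16 + 20 + 6 = 63
σ = (2, 3, 0, 1): 21 + 2 + 1 + (-2) = 22
σ = (2, 3, 1, 0): 21 + 2 + 25 + 6 = 54
σ = (3, 0, 1, 2): 11 + 20 + 25 + 7 = 63
σ = (3, 0, 2, 1): 11 + 20 + 21 + (-2) = 50
σ = (3, 1, 0, 2): 11 + 16 + 1 + 7 = 35
σ = (3, 1, 2, 0): 11 + 16 + 21 + 6 = 54
σ = (3, 2, 0, 1): 11 + (-4) + 1 + (-2) = 6
σ = (3, 2, 1, 0): 11 + (-4) + 25 + 6 = 38
Optimal value attained by: σ = (3, 2, 0, 1).
Answer: det⊕(C) = 6; verdict: NONSINGULAR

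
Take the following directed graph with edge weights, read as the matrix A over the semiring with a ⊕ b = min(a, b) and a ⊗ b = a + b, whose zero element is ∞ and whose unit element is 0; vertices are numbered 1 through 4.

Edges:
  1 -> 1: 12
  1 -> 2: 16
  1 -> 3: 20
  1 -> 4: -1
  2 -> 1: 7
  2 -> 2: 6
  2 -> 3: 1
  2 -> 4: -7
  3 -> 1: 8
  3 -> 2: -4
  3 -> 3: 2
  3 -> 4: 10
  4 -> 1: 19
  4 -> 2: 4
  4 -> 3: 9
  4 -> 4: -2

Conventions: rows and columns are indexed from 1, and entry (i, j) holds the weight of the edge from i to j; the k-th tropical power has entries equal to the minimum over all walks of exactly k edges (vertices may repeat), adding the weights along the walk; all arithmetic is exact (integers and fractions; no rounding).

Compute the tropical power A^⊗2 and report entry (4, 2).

A^⊗2:
  [18, 3, 8, -3]
  [9, -3, 2, -9]
  [3, -2, -3, -11]
  [11, 2, 5, -4]
Key observation: the optimum is the walk 4->4->2, with weight (-2) + 4 = 2.
Optimal value attained by: walk 4->4->2.
Answer: (A^⊗2)[4][2] = 2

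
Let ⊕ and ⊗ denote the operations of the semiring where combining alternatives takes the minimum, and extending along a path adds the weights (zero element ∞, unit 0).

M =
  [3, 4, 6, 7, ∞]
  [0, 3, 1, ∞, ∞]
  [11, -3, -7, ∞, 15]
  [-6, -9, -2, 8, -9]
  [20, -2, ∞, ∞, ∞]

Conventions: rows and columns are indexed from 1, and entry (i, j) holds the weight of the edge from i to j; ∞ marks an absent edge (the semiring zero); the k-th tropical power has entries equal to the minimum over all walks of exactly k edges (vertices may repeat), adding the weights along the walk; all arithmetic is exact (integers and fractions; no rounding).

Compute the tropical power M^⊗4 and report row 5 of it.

M^⊗2:
  [1, -2, -1, 10, -2]
  [3, -2, -6, 7, 16]
  [-3, -10, -14, 18, 8]
  [-9, -11, -9, 1, -1]
  [-2, 1, -1, 27, ∞]
M^⊗3:
  [-2, -4, -8, 8, 1]
  [-2, -9, -13, 10, -2]
  [-10, -17, -21, 4, 1]
  [-11, -12, -16, -2, -8]
  [1, -4, -8, 5, 14]
M^⊗4:
  [-4, -11, -15, 5, -1]
  [-9, -16, -20, 5, 1]
  [-17, -24, -28, -3, -6]
  [-12, -19, -23, -4, -11]
  [-4, -11, -15, 8, -4]
Answer: row 5 of M^⊗4 = [-4, -11, -15, 8, -4]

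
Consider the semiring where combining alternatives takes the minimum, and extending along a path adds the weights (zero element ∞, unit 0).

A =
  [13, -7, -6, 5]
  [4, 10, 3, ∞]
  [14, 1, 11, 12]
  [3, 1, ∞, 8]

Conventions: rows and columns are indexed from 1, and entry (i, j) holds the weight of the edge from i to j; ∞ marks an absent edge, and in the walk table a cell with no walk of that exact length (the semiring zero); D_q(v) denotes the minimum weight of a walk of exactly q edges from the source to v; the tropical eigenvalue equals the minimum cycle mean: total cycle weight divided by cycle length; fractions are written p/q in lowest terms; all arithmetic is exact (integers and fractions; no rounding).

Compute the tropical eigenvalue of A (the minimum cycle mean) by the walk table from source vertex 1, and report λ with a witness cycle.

q=0: [0, ∞, ∞, ∞]
q=1: [13, -7, -6, 5]
q=2: [-3, -5, -4, 6]
q=3: [-1, -10, -9, 2]
q=4: [-6, -8, -7, 3]
Optimal cycle mean attained by: cycle 1->2->1, total (-7) + 4, length 2.
Answer: λ = -3/2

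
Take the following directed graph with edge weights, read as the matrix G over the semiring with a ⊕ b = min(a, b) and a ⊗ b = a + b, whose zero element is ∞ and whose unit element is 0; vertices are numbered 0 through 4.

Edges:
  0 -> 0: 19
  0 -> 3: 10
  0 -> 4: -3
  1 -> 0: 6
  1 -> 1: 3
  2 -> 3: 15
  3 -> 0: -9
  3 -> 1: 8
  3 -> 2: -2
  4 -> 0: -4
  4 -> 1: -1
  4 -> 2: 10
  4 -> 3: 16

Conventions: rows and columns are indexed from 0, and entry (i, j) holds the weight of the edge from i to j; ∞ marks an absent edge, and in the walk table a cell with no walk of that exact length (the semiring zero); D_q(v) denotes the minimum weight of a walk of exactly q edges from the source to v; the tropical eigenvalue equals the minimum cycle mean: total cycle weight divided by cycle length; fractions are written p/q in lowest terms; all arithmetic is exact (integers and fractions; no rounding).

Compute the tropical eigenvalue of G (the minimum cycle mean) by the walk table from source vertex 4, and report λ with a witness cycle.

q=0: [∞, ∞, ∞, ∞, 0]
q=1: [-4, -1, 10, 16, ∞]
q=2: [5, 2, 14, 6, -7]
q=3: [-11, -8, 3, 9, 2]
q=4: [-2, -5, 7, -1, -14]
q=5: [-18, -15, -4, 2, -5]
Optimal cycle mean attained by: cycle 0->4->0, total (-3) + (-4), length 2.
Answer: λ = -7/2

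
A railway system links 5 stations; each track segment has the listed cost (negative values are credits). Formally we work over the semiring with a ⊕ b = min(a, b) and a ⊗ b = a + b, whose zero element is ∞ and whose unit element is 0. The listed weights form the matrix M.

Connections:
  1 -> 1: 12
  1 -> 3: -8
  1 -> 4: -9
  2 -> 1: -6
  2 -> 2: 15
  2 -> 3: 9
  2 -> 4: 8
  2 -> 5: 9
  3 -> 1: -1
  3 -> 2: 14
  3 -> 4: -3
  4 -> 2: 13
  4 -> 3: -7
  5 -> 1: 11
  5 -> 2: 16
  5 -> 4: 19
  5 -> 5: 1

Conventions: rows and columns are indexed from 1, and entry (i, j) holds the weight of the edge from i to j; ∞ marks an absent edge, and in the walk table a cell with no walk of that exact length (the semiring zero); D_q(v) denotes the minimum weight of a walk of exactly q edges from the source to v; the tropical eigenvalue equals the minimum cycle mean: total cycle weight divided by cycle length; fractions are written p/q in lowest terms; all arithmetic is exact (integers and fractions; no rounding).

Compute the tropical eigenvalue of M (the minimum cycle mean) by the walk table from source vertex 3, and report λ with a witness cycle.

q=0: [∞, ∞, 0, ∞, ∞]
q=1: [-1, 14, ∞, -3, ∞]
q=2: [8, 10, -10, -10, 23]
q=3: [-11, 3, -17, -13, 19]
q=4: [-18, -3, -20, -20, 12]
q=5: [-21, -7, -27, -27, 6]
Optimal cycle mean attained by: cycle 1->4->3->1, total (-9) + (-7) + (-1), length 3.
Answer: λ = -17/3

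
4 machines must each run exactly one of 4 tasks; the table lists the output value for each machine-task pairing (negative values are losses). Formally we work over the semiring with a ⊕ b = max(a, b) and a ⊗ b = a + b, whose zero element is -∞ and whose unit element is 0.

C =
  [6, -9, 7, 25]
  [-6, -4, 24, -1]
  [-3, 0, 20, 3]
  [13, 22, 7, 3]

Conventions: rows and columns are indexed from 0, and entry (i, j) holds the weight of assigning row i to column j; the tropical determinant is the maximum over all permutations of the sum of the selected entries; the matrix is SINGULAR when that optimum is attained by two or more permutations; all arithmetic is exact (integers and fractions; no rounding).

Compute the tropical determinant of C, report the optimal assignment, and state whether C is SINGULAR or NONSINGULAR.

σ = (0, 1, 2, 3): 6 + (-4) + 20 + 3 = 25
σ = (0, 1, 3, 2): 6 + (-4) + 3 + 7 = 12
σ = (0, 2, 1, 3): 6 + 24 + 0 + 3 = 33
σ = (0, 2, 3, 1): 6 + 24 + 3 + 22 = 55
σ = (0, 3, 1, 2): 6 + (-1) + 0 + 7 = 12
σ = (0, 3, 2, 1): 6 + (-1) + 20 + 22 = 47
σ = (1, 0, 2, 3): (-9) + (-6) + 20 + 3 = 8
σ = (1, 0, 3, 2): (-9) + (-6) + 3 + 7 = -5
σ = (1, 2, 0, 3): (-9) + 24 + (-3) + 3 = 15
σ = (1, 2, 3, 0): (-9) + 24 + 3 + 13 = 31
σ = (1, 3, 0, 2): (-9) + (-1) + (-3) + 7 = -6
σ = (1, 3, 2, 0): (-9) + (-1) + 20 + 13 = 23
σ = (2, 0, 1, 3): 7 + (-6) + 0 + 3 = 4
σ = (2, 0, 3, 1): 7 + (-6) + 3 + 22 = 26
σ = (2, 1, 0, 3): 7 + (-4) + (-3) + 3 = 3
σ = (2, 1, 3, 0): 7 + (-4) + 3 + 13 = 19
σ = (2, 3, 0, 1): 7 + (-1) + (-3) + 22 = 25
σ = (2, 3, 1, 0): 7 + (-1) + 0 + 13 = 19
σ = (3, 0, 1, 2): 25 + (-6) + 0 + 7 = 26
σ = (3, 0, 2, 1): 25 + (-6) + 20 + 22 = 61
σ = (3, 1, 0, 2): 25 + (-4) + (-3) + 7 = 25
σ = (3, 1, 2, 0): 25 + (-4) + 20 + 13 = 54
σ = (3, 2, 0, 1): 25 + 24 + (-3) + 22 = 68
σ = (3, 2, 1, 0): 25 + 24 + 0 + 13 = 62
Optimal value attained by: σ = (3, 2, 0, 1).
Answer: det⊕(C) = 68; verdict: NONSINGULAR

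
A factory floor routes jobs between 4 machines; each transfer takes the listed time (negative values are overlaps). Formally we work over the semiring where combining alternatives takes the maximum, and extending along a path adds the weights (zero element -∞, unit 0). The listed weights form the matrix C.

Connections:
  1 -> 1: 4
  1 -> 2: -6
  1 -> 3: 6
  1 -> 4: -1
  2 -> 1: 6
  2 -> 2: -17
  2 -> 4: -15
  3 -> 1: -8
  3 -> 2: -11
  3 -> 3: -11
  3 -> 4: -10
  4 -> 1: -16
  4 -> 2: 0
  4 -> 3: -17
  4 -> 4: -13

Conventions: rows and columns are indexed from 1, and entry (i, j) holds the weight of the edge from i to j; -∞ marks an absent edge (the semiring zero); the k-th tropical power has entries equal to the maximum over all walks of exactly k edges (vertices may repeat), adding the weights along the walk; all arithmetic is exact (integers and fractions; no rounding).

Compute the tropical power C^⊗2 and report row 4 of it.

C^⊗2:
  [8, -1, 10, 3]
  [10, 0, 12, 5]
  [-4, -10, -2, -9]
  [6, -13, -10, -15]
Answer: row 4 of C^⊗2 = [6, -13, -10, -15]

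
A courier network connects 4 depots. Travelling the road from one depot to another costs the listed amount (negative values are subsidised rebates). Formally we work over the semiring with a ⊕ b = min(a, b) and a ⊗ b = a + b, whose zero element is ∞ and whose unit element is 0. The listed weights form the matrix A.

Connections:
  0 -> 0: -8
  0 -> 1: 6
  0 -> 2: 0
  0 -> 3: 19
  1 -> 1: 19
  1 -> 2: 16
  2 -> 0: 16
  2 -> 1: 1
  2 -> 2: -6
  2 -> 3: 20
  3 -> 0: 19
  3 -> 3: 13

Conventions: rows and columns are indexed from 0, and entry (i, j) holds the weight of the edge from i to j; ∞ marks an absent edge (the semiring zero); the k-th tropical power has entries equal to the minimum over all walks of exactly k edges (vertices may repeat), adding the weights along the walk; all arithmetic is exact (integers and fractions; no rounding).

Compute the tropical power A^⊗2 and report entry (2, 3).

A^⊗2:
  [-16, -2, -8, 11]
  [32, 17, 10, 36]
  [8, -5, -12, 14]
  [11, 25, 19, 26]
Key observation: the optimum is the walk 2->2->3, with weight (-6) + 20 = 14.
Optimal value attained by: walk 2->2->3.
Answer: (A^⊗2)[2][3] = 14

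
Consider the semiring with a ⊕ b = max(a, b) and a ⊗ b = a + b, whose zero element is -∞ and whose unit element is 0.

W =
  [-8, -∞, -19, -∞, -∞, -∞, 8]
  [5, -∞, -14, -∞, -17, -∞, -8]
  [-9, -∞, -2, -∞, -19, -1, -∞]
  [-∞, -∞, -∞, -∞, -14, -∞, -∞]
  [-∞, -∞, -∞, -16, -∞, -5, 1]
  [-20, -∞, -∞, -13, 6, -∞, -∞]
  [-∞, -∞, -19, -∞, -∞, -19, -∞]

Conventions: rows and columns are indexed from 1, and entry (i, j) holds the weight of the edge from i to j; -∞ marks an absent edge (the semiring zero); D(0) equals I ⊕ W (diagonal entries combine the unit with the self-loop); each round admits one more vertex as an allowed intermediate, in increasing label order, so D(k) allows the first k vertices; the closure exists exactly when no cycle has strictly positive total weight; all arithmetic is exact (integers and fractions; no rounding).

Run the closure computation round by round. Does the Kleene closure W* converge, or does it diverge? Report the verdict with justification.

D(0):
  [0, -∞, -19, -∞, -∞, -∞, 8]
  [5, 0, -14, -∞, -17, -∞, -8]
  [-9, -∞, 0, -∞, -19, -1, -∞]
  [-∞, -∞, -∞, 0, -14, -∞, -∞]
  [-∞, -∞, -∞, -16, 0, -5, 1]
  [-20, -∞, -∞, -13, 6, 0, -∞]
  [-∞, -∞, -19, -∞, -∞, -19, 0]
D(1):
  [0, -∞, -19, -∞, -∞, -∞, 8]
  [5, 0, -14, -∞, -17, -∞, 13]
  [-9, -∞, 0, -∞, -19, -1, -1]
  [-∞, -∞, -∞, 0, -14, -∞, -∞]
  [-∞, -∞, -∞, -16, 0, -5, 1]
  [-20, -∞, -39, -13, 6, 0, -12]
  [-∞, -∞, -19, -∞, -∞, -19, 0]
D(2):
  [0, -∞, -19, -∞, -∞, -∞, 8]
  [5, 0, -14, -∞, -17, -∞, 13]
  [-9, -∞, 0, -∞, -19, -1, -1]
  [-∞, -∞, -∞, 0, -14, -∞, -∞]
  [-∞, -∞, -∞, -16, 0, -5, 1]
  [-20, -∞, -39, -13, 6, 0, -12]
  [-∞, -∞, -19, -∞, -∞, -19, 0]
D(3):
  [0, -∞, -19, -∞, -38, -20, 8]
  [5, 0, -14, -∞, -17, -15, 13]
  [-9, -∞, 0, -∞, -19, -1, -1]
  [-∞, -∞, -∞, 0, -14, -∞, -∞]
  [-∞, -∞, -∞, -16, 0, -5, 1]
  [-20, -∞, -39, -13, 6, 0, -12]
  [-28, -∞, -19, -∞, -38, -19, 0]
D(4):
  [0, -∞, -19, -∞, -38, -20, 8]
  [5, 0, -14, -∞, -17, -15, 13]
  [-9, -∞, 0, -∞, -19, -1, -1]
  [-∞, -∞, -∞, 0, -14, -∞, -∞]
  [-∞, -∞, -∞, -16, 0, -5, 1]
  [-20, -∞, -39, -13, 6, 0, -12]
  [-28, -∞, -19, -∞, -38, -19, 0]
Detection: at round 5, diagonal entry (6, 6) turns strictly positive.
Key observation: the cycle 6->5->6 has total weight 6 + (-5), which is strictly positive.
Answer: DIVERGES — positive cycle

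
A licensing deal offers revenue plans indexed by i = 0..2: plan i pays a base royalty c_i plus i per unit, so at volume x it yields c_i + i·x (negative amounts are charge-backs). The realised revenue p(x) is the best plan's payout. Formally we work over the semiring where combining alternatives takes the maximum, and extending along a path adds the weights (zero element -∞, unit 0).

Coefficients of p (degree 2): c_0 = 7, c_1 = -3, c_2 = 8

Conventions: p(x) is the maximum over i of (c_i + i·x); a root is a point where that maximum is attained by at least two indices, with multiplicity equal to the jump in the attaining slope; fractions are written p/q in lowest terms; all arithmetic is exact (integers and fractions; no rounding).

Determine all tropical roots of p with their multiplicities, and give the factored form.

hull edge (i=0, c=7) to (i=2, c=8): slope 1/2, span 2
Factored form: p(x) = 8 ⊗ (x ⊕ (-1/2)) ⊗ (x ⊕ (-1/2))
Answer: roots = -1/2 (mult 2)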